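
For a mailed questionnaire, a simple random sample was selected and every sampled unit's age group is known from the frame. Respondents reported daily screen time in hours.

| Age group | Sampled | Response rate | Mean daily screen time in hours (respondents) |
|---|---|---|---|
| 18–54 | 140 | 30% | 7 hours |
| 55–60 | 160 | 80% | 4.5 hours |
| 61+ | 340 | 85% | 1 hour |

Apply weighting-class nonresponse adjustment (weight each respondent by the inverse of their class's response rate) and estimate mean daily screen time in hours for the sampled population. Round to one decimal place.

3.2

Inverse-response-rate weighting restores each class to its sampled count, so class totals weight by n_sampled:
  18–54: 140 × 7 = 980
  55–60: 160 × 4.5 = 720
  61+: 340 × 1 = 340
Adjusted estimate = 2040 / 640 = 3.1875 → 3.2.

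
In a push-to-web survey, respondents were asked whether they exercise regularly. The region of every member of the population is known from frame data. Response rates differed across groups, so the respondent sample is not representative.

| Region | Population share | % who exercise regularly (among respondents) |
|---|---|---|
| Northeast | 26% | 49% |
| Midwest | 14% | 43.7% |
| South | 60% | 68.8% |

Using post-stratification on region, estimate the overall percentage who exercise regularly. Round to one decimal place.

Post-stratification weights by population share, not respondent share:
  Northeast: 0.26 × 49 = 12.74
  Midwest: 0.14 × 43.7 = 6.118
  South: 0.6 × 68.8 = 41.28
Post-stratified estimate = 60.138 → 60.1%.

60.1%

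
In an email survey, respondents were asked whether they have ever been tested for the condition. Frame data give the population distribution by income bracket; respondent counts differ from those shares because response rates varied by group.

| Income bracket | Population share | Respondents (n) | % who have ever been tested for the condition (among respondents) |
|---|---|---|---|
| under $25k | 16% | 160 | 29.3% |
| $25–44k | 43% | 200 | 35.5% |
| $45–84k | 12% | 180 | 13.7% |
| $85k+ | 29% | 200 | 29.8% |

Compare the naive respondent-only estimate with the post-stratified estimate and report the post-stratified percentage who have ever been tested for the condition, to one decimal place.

Naive respondent-only estimate (weights = respondent counts):
  (160/740)×29.3 + (200/740)×35.5 + (180/740)×13.7 + (200/740)×29.8 = 27.3162%
Post-stratified estimate weights by population shares:
  0.16×29.3 + 0.43×35.5 + 0.12×13.7 + 0.29×29.8 = 30.239%

30.2%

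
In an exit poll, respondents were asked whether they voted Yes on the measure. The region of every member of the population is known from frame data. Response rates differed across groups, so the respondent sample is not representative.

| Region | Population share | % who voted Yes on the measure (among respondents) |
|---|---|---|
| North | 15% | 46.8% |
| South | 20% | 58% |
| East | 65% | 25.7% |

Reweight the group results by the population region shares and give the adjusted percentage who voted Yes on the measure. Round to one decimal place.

Each cell contributes population-share × respondent value:
  North: 0.15 × 46.8 = 7.02
  South: 0.2 × 58 = 11.6
  East: 0.65 × 25.7 = 16.705
Post-stratified estimate = 35.325 → 35.3%.

35.3%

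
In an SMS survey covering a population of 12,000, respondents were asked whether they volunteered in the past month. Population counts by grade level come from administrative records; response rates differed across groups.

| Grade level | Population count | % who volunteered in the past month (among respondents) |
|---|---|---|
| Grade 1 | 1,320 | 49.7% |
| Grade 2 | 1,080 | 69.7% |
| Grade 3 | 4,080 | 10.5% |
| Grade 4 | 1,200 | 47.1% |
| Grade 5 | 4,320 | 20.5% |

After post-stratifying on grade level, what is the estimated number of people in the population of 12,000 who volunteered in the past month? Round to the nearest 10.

Apply each group's respondent rate to its population count:
  Grade 1: 1,320 × 49.7% = 656.04
  Grade 2: 1,080 × 69.7% = 752.76
  Grade 3: 4,080 × 10.5% = 428.4
  Grade 4: 1,200 × 47.1% = 565.2
  Grade 5: 4,320 × 20.5% = 885.6
Estimated total = 3288 → 3,290.

3,290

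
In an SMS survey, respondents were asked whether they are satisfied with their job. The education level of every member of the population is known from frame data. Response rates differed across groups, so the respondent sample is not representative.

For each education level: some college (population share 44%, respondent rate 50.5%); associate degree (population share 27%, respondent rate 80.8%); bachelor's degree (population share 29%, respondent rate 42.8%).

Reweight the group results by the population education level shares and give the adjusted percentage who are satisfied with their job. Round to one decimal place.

Post-stratification weights by population share, not respondent share:
  some college: 0.44 × 50.5 = 22.22
  associate degree: 0.27 × 80.8 = 21.816
  bachelor's degree: 0.29 × 42.8 = 12.412
Post-stratified estimate = 56.448 → 56.4%.

56.4%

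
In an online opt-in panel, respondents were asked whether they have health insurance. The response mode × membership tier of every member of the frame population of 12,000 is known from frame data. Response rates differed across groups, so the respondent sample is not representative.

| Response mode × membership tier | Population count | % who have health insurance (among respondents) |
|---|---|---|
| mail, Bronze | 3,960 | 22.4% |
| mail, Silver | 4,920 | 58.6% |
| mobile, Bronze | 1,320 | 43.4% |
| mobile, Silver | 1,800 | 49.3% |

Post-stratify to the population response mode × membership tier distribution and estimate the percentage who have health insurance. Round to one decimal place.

43.6%

Each cell contributes population-share × respondent value:
  mail, Bronze: (3,960/12,000) × 22.4 = 7.392
  mail, Silver: (4,920/12,000) × 58.6 = 24.026
  mobile, Bronze: (1,320/12,000) × 43.4 = 4.774
  mobile, Silver: (1,800/12,000) × 49.3 = 7.395
Post-stratified estimate = 43.587 → 43.6%.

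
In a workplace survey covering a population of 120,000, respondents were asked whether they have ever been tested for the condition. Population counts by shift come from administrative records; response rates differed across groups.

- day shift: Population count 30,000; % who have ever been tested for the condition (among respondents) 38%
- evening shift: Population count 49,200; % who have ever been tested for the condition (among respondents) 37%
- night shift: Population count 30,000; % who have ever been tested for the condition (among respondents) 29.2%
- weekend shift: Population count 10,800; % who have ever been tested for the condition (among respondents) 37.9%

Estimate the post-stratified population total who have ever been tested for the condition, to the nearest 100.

42,500

Estimated count per cell = population count × respondent percentage:
  day shift: 30,000 × 38% = 11,400
  evening shift: 49,200 × 37% = 18,204
  night shift: 30,000 × 29.2% = 8760
  weekend shift: 10,800 × 37.9% = 4093.2
Estimated total = 42457.2 → 42,500.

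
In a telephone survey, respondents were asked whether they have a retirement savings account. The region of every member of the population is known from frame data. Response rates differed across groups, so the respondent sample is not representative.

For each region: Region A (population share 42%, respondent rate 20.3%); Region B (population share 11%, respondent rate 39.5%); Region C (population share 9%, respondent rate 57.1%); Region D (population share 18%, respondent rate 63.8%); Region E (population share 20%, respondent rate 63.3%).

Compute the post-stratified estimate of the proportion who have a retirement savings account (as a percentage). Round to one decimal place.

Reweight to the known region distribution:
  Region A: 0.42 × 20.3 = 8.526
  Region B: 0.11 × 39.5 = 4.345
  Region C: 0.09 × 57.1 = 5.139
  Region D: 0.18 × 63.8 = 11.484
  Region E: 0.2 × 63.3 = 12.66
Post-stratified estimate = 42.154 → 42.2%.

42.2%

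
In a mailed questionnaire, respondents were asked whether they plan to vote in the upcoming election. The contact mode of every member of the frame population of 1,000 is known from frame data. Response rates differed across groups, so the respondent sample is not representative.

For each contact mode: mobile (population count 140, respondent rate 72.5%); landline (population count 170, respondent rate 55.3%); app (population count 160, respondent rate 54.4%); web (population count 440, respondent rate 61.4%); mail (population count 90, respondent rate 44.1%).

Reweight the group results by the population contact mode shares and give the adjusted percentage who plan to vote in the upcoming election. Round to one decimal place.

59.2%

Each cell contributes population-share × respondent value:
  mobile: (140/1,000) × 72.5 = 10.15
  landline: (170/1,000) × 55.3 = 9.401
  app: (160/1,000) × 54.4 = 8.704
  web: (440/1,000) × 61.4 = 27.016
  mail: (90/1,000) × 44.1 = 3.969
Post-stratified estimate = 59.24 → 59.2%.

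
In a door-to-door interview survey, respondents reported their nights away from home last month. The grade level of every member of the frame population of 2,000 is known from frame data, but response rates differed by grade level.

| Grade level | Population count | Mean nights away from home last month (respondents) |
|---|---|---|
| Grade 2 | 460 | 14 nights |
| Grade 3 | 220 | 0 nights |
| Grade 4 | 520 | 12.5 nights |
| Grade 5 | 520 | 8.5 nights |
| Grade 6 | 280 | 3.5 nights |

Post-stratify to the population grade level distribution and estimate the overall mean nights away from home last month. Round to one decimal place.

Weight each group's respondent value by its population share:
  Grade 2: (460/2,000) × 14 = 3.22
  Grade 3: (220/2,000) × 0 = 0
  Grade 4: (520/2,000) × 12.5 = 3.25
  Grade 5: (520/2,000) × 8.5 = 2.21
  Grade 6: (280/2,000) × 3.5 = 0.49
Post-stratified estimate = 9.17 → 9.2.

9.2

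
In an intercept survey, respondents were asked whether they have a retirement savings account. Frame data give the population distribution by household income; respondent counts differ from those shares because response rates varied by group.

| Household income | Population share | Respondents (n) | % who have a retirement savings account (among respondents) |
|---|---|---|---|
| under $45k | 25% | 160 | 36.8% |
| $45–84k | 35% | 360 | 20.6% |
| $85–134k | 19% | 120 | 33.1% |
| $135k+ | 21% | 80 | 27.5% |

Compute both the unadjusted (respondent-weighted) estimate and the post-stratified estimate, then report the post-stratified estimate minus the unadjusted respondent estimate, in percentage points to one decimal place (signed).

+1.4 percentage points

Without adjustment, the pooled respondent share is:
  (160/720)×36.8 + (360/720)×20.6 + (120/720)×33.1 + (80/720)×27.5 = 27.05%
Post-stratifying to population shares instead:
  0.25×36.8 + 0.35×20.6 + 0.19×33.1 + 0.21×27.5 = 28.474%
Difference = 28.474 − 27.05 = 1.424 pp.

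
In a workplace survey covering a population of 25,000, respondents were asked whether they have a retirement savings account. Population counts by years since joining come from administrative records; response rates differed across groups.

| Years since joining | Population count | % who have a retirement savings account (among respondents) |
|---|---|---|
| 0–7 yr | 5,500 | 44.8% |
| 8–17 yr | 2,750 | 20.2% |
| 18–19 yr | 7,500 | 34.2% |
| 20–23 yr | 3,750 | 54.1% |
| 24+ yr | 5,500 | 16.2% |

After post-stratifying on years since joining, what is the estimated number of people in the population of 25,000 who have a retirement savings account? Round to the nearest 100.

8,500

Each cell contributes its population count × the respondent rate:
  0–7 yr: 5,500 × 44.8% = 2464
  8–17 yr: 2,750 × 20.2% = 555.5
  18–19 yr: 7,500 × 34.2% = 2565
  20–23 yr: 3,750 × 54.1% = 2028.75
  24+ yr: 5,500 × 16.2% = 891
Estimated total = 8504.25 → 8,500.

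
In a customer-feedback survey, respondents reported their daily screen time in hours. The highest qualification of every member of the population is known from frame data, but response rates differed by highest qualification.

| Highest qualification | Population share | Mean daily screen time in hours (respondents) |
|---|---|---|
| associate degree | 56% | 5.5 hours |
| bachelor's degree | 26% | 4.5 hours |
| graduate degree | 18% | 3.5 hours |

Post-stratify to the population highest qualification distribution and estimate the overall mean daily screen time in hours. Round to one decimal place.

Each cell contributes population-share × respondent value:
  associate degree: 0.56 × 5.5 = 3.08
  bachelor's degree: 0.26 × 4.5 = 1.17
  graduate degree: 0.18 × 3.5 = 0.63
Post-stratified estimate = 4.88 → 4.9.

4.9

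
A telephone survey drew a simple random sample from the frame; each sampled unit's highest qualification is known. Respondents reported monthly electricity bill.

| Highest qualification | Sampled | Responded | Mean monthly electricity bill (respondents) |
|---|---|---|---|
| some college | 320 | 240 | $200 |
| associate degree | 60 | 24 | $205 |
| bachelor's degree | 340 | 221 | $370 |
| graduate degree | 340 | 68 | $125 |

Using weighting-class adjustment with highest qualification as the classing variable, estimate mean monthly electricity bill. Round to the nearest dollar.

$231

Class response rates: some college 240/320 = 75%, associate degree 24/60 = 40%, bachelor's degree 221/340 = 65%, graduate degree 68/340 = 20%.
Inverse-response-rate weighting restores each class to its sampled count, so class totals weight by n_sampled:
  some college: 320 × 200 = 64,000
  associate degree: 60 × 205 = 12,300
  bachelor's degree: 340 × 370 = 125,800
  graduate degree: 340 × 125 = 42,500
Adjusted estimate = 244,600 / 1,060 = 230.755 → $231.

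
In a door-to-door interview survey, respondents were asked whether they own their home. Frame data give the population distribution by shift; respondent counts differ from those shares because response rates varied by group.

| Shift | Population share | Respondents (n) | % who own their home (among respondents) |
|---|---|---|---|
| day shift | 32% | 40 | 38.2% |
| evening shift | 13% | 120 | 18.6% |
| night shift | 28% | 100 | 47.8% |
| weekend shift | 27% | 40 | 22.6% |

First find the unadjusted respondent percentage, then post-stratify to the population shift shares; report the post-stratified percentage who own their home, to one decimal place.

Naive respondent-only estimate (weights = respondent counts):
  (40/300)×38.2 + (120/300)×18.6 + (100/300)×47.8 + (40/300)×22.6 = 31.48%
Post-stratifying to population shares instead:
  0.32×38.2 + 0.13×18.6 + 0.28×47.8 + 0.27×22.6 = 34.128%

34.1%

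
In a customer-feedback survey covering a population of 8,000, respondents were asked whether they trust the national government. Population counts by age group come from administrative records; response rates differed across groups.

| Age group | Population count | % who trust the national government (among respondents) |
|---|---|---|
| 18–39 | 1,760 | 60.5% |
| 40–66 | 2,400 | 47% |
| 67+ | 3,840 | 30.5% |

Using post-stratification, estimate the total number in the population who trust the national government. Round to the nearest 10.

Apply each group's respondent rate to its population count:
  18–39: 1,760 × 60.5% = 1064.8
  40–66: 2,400 × 47% = 1128
  67+: 3,840 × 30.5% = 1171.2
Estimated total = 3364 → 3,360.

3,360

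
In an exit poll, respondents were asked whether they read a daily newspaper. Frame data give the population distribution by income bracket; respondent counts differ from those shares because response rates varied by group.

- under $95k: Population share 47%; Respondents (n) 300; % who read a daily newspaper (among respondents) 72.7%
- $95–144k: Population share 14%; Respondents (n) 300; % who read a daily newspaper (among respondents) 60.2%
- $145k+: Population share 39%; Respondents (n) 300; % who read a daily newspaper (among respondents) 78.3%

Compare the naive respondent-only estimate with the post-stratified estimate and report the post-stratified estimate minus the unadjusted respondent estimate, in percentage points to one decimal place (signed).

+2.7 percentage points

Naive respondent-only estimate (weights = respondent counts):
  (300/900)×72.7 + (300/900)×60.2 + (300/900)×78.3 = 70.4%
Post-stratified estimate weights by population shares:
  0.47×72.7 + 0.14×60.2 + 0.39×78.3 = 73.134%
Difference = 73.134 − 70.4 = 2.734 pp.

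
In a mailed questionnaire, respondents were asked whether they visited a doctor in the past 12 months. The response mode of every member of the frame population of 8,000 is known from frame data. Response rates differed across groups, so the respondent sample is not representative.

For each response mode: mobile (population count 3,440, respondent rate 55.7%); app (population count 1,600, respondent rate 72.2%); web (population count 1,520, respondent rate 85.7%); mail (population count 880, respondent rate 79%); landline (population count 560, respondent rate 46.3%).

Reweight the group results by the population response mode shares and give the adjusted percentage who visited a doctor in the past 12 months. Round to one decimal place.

Post-stratification weights by population share, not respondent share:
  mobile: (3,440/8,000) × 55.7 = 23.951
  app: (1,600/8,000) × 72.2 = 14.44
  web: (1,520/8,000) × 85.7 = 16.283
  mail: (880/8,000) × 79 = 8.69
  landline: (560/8,000) × 46.3 = 3.241
Post-stratified estimate = 66.605 → 66.6%.

66.6%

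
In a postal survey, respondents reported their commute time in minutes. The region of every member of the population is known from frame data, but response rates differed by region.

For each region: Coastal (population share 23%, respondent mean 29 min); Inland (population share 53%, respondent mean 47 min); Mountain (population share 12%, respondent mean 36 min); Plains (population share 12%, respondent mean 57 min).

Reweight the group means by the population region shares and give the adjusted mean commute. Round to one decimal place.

42.7

Weight each group's respondent value by its population share:
  Coastal: 0.23 × 29 = 6.67
  Inland: 0.53 × 47 = 24.91
  Mountain: 0.12 × 36 = 4.32
  Plains: 0.12 × 57 = 6.84
Post-stratified estimate = 42.74 → 42.7.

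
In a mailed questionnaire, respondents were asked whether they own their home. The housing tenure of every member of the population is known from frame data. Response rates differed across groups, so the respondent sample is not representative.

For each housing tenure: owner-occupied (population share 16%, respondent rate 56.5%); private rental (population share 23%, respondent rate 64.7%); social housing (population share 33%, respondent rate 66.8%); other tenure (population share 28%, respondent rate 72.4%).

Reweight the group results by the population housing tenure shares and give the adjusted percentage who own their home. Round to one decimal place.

66.2%

Post-stratification weights by population share, not respondent share:
  owner-occupied: 0.16 × 56.5 = 9.04
  private rental: 0.23 × 64.7 = 14.881
  social housing: 0.33 × 66.8 = 22.044
  other tenure: 0.28 × 72.4 = 20.272
Post-stratified estimate = 66.237 → 66.2%.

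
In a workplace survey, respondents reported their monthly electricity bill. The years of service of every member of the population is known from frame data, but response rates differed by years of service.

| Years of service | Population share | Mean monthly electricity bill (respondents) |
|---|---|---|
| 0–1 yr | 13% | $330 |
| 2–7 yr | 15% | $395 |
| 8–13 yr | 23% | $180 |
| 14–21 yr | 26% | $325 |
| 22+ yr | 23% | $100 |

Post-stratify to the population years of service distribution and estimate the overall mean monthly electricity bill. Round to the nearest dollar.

$251

Post-stratification weights by population share, not respondent share:
  0–1 yr: 0.13 × 330 = 42.9
  2–7 yr: 0.15 × 395 = 59.25
  8–13 yr: 0.23 × 180 = 41.4
  14–21 yr: 0.26 × 325 = 84.5
  22+ yr: 0.23 × 100 = 23
Post-stratified estimate = 251.05 → $251.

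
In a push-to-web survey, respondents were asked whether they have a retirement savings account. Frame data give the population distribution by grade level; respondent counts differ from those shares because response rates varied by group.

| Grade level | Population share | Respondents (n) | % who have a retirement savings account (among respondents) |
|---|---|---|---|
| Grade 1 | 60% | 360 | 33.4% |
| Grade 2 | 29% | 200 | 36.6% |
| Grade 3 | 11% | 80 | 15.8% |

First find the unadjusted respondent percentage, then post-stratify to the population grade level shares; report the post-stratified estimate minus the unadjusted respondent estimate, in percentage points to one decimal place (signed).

Naive respondent-only estimate (weights = respondent counts):
  (360/640)×33.4 + (200/640)×36.6 + (80/640)×15.8 = 32.2%
Reweighting by population grade level shares:
  0.6×33.4 + 0.29×36.6 + 0.11×15.8 = 32.392%
Difference = 32.392 − 32.2 = 0.192 pp.

+0.2 percentage points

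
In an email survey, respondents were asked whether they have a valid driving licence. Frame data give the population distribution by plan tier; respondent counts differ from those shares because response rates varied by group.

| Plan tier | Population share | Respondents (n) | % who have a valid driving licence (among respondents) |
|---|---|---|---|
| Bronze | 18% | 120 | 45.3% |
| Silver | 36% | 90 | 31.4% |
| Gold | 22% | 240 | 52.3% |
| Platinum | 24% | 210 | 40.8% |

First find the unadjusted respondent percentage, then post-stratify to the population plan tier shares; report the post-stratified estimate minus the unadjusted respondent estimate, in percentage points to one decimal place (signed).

Without adjustment, the pooled respondent share is:
  (120/660)×45.3 + (90/660)×31.4 + (240/660)×52.3 + (210/660)×40.8 = 44.5182%
Post-stratified estimate weights by population shares:
  0.18×45.3 + 0.36×31.4 + 0.22×52.3 + 0.24×40.8 = 40.756%
Difference = 40.756 − 44.5182 = -3.7622 pp.

-3.8 percentage points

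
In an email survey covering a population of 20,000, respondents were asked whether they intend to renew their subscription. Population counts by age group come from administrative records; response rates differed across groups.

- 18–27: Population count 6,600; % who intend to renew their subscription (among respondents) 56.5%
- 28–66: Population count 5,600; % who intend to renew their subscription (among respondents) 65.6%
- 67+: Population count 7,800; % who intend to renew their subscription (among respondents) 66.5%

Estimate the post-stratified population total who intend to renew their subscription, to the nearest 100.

Each cell contributes its population count × the respondent rate:
  18–27: 6,600 × 56.5% = 3729
  28–66: 5,600 × 65.6% = 3673.6
  67+: 7,800 × 66.5% = 5187
Estimated total = 12589.6 → 12,600.

12,600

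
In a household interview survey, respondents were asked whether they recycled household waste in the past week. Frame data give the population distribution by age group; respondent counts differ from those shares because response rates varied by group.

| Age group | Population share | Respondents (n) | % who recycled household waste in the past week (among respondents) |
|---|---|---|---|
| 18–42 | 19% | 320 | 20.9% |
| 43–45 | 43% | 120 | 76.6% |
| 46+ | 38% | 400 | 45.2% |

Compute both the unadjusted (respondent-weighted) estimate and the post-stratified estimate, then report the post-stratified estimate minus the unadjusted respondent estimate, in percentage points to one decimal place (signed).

+13.7 percentage points

Without adjustment, the pooled respondent share is:
  (320/840)×20.9 + (120/840)×76.6 + (400/840)×45.2 = 40.4286%
Post-stratified estimate weights by population shares:
  0.19×20.9 + 0.43×76.6 + 0.38×45.2 = 54.085%
Difference = 54.085 − 40.4286 = 13.6564 pp.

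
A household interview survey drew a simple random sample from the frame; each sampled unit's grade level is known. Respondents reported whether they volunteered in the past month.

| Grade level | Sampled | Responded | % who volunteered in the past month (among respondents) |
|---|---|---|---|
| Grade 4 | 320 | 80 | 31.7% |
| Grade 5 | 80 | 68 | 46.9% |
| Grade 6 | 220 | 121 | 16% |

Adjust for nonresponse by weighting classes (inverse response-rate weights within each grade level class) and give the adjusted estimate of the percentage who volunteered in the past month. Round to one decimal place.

Class response rates: Grade 4 80/320 = 25%, Grade 5 68/80 = 85%, Grade 6 121/220 = 55%.
Each respondent's weight = sampled/responded in their class; summing within a class gives n_sampled, so:
  Grade 4: 320 × 31.7 = 10,144
  Grade 5: 80 × 46.9 = 3752
  Grade 6: 220 × 16 = 3520
Adjusted estimate = 17,416 / 620 = 28.0903 → 28.1%.

28.1%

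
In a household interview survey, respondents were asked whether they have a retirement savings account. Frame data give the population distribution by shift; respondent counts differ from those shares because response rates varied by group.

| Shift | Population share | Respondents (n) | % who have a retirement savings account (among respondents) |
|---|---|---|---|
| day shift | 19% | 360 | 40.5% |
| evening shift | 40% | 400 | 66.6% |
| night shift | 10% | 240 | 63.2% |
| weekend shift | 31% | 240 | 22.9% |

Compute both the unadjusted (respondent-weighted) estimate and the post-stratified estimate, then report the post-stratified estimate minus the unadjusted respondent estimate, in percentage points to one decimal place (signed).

Unadjusted (pooled respondent) estimate weights by respondent counts:
  (360/1240)×40.5 + (400/1240)×66.6 + (240/1240)×63.2 + (240/1240)×22.9 = 49.9065%
Post-stratifying to population shares instead:
  0.19×40.5 + 0.4×66.6 + 0.1×63.2 + 0.31×22.9 = 47.754%
Difference = 47.754 − 49.9065 = -2.1525 pp.

-2.2 percentage points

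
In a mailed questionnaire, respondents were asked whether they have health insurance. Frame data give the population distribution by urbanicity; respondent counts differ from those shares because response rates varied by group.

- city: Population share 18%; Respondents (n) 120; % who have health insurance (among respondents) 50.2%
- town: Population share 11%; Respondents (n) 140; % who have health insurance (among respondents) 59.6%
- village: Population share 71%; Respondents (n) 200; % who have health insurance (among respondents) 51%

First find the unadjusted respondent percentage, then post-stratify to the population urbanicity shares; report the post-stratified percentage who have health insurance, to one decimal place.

51.8%

Without adjustment, the pooled respondent share is:
  (120/460)×50.2 + (140/460)×59.6 + (200/460)×51 = 53.4087%
Post-stratified estimate weights by population shares:
  0.18×50.2 + 0.11×59.6 + 0.71×51 = 51.802%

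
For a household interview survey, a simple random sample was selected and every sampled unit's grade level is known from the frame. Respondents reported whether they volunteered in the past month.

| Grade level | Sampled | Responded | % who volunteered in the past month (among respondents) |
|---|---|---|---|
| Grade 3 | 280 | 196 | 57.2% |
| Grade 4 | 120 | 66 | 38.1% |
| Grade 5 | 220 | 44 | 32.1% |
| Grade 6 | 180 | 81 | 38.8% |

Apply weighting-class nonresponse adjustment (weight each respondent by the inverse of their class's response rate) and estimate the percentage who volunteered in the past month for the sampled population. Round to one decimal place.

43.3%

Response rates by class: Grade 3 196/280 = 70%, Grade 4 66/120 = 55%, Grade 5 44/220 = 20%, Grade 6 81/180 = 45%.
Each respondent's weight = sampled/responded in their class; summing within a class gives n_sampled, so:
  Grade 3: 280 × 57.2 = 16,016
  Grade 4: 120 × 38.1 = 4572
  Grade 5: 220 × 32.1 = 7062
  Grade 6: 180 × 38.8 = 6984
Adjusted estimate = 34,634 / 800 = 43.2925 → 43.3%.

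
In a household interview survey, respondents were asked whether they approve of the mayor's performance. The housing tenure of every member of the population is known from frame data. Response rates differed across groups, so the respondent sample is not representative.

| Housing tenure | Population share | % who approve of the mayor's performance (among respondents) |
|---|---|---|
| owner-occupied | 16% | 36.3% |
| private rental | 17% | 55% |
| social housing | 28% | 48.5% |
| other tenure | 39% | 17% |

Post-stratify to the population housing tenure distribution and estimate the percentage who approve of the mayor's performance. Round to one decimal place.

Post-stratification weights by population share, not respondent share:
  owner-occupied: 0.16 × 36.3 = 5.808
  private rental: 0.17 × 55 = 9.35
  social housing: 0.28 × 48.5 = 13.58
  other tenure: 0.39 × 17 = 6.63
Post-stratified estimate = 35.368 → 35.4%.

35.4%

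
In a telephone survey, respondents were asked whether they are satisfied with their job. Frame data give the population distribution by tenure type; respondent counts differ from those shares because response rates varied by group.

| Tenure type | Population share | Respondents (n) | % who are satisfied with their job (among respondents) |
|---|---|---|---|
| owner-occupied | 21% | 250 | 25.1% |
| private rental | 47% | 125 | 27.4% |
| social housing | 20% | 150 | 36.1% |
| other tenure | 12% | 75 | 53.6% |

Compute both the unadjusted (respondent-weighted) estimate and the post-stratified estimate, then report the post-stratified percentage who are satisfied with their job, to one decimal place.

Unadjusted (pooled respondent) estimate weights by respondent counts:
  (250/600)×25.1 + (125/600)×27.4 + (150/600)×36.1 + (75/600)×53.6 = 31.8917%
Reweighting by population tenure type shares:
  0.21×25.1 + 0.47×27.4 + 0.2×36.1 + 0.12×53.6 = 31.801%

31.8%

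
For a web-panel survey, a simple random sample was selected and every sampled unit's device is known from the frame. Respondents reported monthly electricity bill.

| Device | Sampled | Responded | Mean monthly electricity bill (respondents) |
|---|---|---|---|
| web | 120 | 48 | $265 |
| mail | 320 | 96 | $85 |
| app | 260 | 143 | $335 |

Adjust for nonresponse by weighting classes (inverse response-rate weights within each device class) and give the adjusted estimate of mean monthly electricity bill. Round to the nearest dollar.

Class response rates: web 48/120 = 40%, mail 96/320 = 30%, app 143/260 = 55%.
Each respondent's weight = sampled/responded in their class; summing within a class gives n_sampled, so:
  web: 120 × 265 = 31,800
  mail: 320 × 85 = 27,200
  app: 260 × 335 = 87,100
Adjusted estimate = 146,100 / 700 = 208.714 → $209.

$209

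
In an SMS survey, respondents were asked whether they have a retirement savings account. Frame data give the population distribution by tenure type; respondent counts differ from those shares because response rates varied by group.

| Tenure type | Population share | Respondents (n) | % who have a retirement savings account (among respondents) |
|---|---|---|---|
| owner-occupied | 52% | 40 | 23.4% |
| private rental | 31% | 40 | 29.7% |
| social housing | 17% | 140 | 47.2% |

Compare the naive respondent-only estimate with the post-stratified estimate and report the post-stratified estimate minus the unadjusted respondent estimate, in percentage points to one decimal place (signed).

-10.3 percentage points

Without adjustment, the pooled respondent share is:
  (40/220)×23.4 + (40/220)×29.7 + (140/220)×47.2 = 39.6909%
Post-stratifying to population shares instead:
  0.52×23.4 + 0.31×29.7 + 0.17×47.2 = 29.399%
Difference = 29.399 − 39.6909 = -10.2919 pp.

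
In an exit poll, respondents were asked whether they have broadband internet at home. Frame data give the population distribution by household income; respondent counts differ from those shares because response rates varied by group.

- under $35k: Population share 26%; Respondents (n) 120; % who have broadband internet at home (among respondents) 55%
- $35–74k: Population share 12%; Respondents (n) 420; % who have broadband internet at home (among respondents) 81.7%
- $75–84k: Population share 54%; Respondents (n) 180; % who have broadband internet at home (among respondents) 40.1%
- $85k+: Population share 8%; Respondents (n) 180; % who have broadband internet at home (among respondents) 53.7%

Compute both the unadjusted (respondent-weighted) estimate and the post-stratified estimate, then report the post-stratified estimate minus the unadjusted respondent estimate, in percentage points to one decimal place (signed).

-14.2 percentage points

Without adjustment, the pooled respondent share is:
  (120/900)×55 + (420/900)×81.7 + (180/900)×40.1 + (180/900)×53.7 = 64.22%
Reweighting by population household income shares:
  0.26×55 + 0.12×81.7 + 0.54×40.1 + 0.08×53.7 = 50.054%
Difference = 50.054 − 64.22 = -14.166 pp.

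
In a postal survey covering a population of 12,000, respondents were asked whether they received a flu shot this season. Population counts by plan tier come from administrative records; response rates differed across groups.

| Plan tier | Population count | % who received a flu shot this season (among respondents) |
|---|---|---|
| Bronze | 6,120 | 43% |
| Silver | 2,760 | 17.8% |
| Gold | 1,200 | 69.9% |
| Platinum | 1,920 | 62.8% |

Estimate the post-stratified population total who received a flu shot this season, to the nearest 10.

Estimated count per cell = population count × respondent percentage:
  Bronze: 6,120 × 43% = 2631.6
  Silver: 2,760 × 17.8% = 491.28
  Gold: 1,200 × 69.9% = 838.8
  Platinum: 1,920 × 62.8% = 1205.76
Estimated total = 5167.44 → 5,170.

5,170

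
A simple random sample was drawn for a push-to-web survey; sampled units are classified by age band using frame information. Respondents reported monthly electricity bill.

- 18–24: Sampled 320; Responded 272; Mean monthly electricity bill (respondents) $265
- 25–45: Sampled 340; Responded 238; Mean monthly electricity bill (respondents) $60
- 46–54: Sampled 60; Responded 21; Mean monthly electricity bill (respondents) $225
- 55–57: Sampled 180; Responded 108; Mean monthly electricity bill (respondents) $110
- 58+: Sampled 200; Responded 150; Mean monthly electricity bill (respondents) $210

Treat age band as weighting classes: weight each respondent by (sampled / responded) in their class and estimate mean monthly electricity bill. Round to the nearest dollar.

$164

Response rates by class: 18–24 272/320 = 85%, 25–45 238/340 = 70%, 46–54 21/60 = 35%, 55–57 108/180 = 60%, 58+ 150/200 = 75%.
With weight = n_sampled/n_responded per class, the weighted class total is n_sampled:
  18–24: 320 × 265 = 84,800
  25–45: 340 × 60 = 20,400
  46–54: 60 × 225 = 13,500
  55–57: 180 × 110 = 19,800
  58+: 200 × 210 = 42,000
Adjusted estimate = 180,500 / 1,100 = 164.091 → $164.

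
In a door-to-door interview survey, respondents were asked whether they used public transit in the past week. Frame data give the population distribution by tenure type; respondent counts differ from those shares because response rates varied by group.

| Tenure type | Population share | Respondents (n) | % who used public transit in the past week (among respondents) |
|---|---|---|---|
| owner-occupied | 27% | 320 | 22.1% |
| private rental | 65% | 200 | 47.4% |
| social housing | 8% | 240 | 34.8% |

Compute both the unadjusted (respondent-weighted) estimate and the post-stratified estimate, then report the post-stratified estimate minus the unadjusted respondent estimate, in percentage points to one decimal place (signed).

+6.8 percentage points

Naive respondent-only estimate (weights = respondent counts):
  (320/760)×22.1 + (200/760)×47.4 + (240/760)×34.8 = 32.7684%
Reweighting by population tenure type shares:
  0.27×22.1 + 0.65×47.4 + 0.08×34.8 = 39.561%
Difference = 39.561 − 32.7684 = 6.7926 pp.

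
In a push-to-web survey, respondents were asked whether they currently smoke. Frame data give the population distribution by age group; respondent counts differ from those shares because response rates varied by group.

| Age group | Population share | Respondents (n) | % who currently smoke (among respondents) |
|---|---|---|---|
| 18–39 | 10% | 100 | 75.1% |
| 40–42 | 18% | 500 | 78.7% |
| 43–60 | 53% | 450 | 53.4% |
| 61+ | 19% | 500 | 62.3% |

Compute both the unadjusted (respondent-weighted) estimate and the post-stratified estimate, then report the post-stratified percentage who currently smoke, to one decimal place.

61.8%

Without adjustment, the pooled respondent share is:
  (100/1550)×75.1 + (500/1550)×78.7 + (450/1550)×53.4 + (500/1550)×62.3 = 65.8323%
Post-stratifying to population shares instead:
  0.1×75.1 + 0.18×78.7 + 0.53×53.4 + 0.19×62.3 = 61.815%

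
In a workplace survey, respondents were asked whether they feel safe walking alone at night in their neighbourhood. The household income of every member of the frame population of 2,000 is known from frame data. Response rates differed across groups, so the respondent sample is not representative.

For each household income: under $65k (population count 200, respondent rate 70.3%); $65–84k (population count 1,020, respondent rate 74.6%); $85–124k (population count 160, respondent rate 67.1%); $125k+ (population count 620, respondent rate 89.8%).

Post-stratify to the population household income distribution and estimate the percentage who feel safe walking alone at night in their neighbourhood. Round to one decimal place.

78.3%

Post-stratification weights by population share, not respondent share:
  under $65k: (200/2,000) × 70.3 = 7.03
  $65–84k: (1,020/2,000) × 74.6 = 38.046
  $85–124k: (160/2,000) × 67.1 = 5.368
  $125k+: (620/2,000) × 89.8 = 27.838
Post-stratified estimate = 78.282 → 78.3%.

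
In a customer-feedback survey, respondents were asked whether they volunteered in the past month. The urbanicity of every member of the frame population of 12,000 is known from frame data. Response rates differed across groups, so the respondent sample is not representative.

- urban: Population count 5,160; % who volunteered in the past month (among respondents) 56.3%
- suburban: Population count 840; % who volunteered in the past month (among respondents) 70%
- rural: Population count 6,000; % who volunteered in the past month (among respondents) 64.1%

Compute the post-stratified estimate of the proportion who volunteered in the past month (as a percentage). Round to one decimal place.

61.2%

Post-stratification weights by population share, not respondent share:
  urban: (5,160/12,000) × 56.3 = 24.209
  suburban: (840/12,000) × 70 = 4.9
  rural: (6,000/12,000) × 64.1 = 32.05
Post-stratified estimate = 61.159 → 61.2%.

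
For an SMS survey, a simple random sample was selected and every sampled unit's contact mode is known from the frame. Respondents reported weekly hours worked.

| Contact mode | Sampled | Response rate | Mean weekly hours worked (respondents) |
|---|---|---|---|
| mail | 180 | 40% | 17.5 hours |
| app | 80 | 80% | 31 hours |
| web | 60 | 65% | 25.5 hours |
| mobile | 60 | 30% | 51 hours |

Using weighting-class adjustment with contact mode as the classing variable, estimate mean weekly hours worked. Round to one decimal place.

Inverse-response-rate weighting restores each class to its sampled count, so class totals weight by n_sampled:
  mail: 180 × 17.5 = 3150
  app: 80 × 31 = 2480
  web: 60 × 25.5 = 1530
  mobile: 60 × 51 = 3060
Adjusted estimate = 10,220 / 380 = 26.8947 → 26.9.

26.9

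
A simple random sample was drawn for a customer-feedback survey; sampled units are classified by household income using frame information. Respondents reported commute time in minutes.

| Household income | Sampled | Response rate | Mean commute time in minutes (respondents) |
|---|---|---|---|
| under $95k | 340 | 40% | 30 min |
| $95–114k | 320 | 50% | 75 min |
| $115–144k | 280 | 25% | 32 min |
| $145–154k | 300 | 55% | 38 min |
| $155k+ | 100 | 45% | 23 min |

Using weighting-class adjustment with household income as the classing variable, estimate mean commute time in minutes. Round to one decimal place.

Each respondent's weight = sampled/responded in their class; summing within a class gives n_sampled, so:
  under $95k: 340 × 30 = 10,200
  $95–114k: 320 × 75 = 24,000
  $115–144k: 280 × 32 = 8960
  $145–154k: 300 × 38 = 11,400
  $155k+: 100 × 23 = 2300
Adjusted estimate = 56,860 / 1,340 = 42.4328 → 42.4.

42.4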